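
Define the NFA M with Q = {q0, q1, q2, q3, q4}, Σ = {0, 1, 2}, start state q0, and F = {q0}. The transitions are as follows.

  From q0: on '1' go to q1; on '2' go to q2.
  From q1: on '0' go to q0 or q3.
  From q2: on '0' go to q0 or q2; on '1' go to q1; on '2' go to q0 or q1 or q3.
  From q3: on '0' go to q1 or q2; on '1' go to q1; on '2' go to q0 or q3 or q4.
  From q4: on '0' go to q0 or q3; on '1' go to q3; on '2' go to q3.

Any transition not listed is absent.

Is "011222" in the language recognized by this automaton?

No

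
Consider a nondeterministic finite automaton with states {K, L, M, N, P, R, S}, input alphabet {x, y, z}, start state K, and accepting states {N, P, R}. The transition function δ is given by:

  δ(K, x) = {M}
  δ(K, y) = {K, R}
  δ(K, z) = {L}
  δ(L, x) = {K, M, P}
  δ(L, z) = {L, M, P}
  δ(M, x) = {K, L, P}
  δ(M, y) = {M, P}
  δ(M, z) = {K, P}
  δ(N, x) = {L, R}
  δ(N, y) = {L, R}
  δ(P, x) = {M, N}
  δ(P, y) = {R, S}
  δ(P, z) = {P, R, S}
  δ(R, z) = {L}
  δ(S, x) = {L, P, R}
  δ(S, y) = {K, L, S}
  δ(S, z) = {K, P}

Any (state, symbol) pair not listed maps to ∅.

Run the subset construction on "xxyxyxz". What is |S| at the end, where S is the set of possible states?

6

Start in {K}.
Read 'x': K→{M}; now {M}.
Read 'x': M→{K, L, P}; now {K, L, P}.
Read 'y': K→{K, R}, L→∅, P→{R, S}; now {K, R, S}.
Read 'x': K→{M}, R→∅, S→{L, P, R}; now {L, M, P, R}.
Read 'y': L→∅, M→{M, P}, P→{R, S}, R→∅; now {M, P, R, S}.
Read 'x': M→{K, L, P}, P→{M, N}, R→∅, S→{L, P, R}; now {K, L, M, N, P, R}.
Read 'z': K→{L}, L→{L, M, P}, M→{K, P}, N→∅, P→{P, R, S}, R→{L}; now {K, L, M, P, R, S}.
That set has 6 states.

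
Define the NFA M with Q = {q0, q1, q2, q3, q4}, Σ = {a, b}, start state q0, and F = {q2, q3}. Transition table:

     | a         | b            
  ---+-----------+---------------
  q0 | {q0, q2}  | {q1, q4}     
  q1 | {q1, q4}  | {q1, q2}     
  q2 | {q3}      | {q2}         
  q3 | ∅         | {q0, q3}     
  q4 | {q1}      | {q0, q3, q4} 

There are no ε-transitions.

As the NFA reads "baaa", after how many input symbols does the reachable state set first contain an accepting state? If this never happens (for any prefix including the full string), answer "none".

Start in {q0}.
Read 'b': q0→{q1, q4}; now {q1, q4}.
Read 'a': q1→{q1, q4}, q4→{q1}; now {q1, q4}.
Read 'a': q1→{q1, q4}, q4→{q1}; now {q1, q4}.
Read 'a': q1→{q1, q4}, q4→{q1}; now {q1, q4}.
No reachable set along the way intersects F.

none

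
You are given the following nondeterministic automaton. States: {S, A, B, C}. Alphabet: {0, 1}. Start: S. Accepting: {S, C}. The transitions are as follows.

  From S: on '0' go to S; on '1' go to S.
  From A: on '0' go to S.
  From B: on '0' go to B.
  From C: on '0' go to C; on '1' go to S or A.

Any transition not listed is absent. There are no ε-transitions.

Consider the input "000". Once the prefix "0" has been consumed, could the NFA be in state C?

Start in {S}.
Read '0': {S} → {S}.
State C is not in {S}.

No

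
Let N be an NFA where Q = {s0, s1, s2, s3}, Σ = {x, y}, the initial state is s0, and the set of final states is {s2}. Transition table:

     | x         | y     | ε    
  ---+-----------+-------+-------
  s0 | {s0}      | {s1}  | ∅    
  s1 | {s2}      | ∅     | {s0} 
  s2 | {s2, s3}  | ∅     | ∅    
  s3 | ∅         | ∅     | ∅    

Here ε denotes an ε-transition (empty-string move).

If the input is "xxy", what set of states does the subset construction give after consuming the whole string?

Start in {s0}.
Read 'x': {s0} → {s0}.
Read 'x': {s0} → {s0}.
Read 'y': {s0} → {s0, s1}.

{s0, s1}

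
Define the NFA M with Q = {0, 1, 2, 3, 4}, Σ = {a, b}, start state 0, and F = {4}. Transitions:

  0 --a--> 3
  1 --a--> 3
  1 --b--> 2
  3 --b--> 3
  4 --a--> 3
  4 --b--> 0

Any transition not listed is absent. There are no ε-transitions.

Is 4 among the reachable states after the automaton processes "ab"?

Start in {0}.
Read 'a': 0→{3}; now {3}.
Read 'b': 3→{3}; now {3}.
State 4 is not in {3}.

No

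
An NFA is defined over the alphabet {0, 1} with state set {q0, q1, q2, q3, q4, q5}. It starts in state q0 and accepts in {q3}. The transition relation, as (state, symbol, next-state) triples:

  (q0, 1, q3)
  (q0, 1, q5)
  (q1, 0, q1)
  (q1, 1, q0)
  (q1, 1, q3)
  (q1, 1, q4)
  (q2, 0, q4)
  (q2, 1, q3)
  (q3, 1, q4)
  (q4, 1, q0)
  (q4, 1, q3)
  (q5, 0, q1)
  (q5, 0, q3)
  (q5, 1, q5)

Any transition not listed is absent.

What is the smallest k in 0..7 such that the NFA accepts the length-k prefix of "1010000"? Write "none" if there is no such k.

Start in {q0}.
Read '1': {q0} → {q3, q5}.
None of the earlier sets intersect F, but {q3, q5} does.

1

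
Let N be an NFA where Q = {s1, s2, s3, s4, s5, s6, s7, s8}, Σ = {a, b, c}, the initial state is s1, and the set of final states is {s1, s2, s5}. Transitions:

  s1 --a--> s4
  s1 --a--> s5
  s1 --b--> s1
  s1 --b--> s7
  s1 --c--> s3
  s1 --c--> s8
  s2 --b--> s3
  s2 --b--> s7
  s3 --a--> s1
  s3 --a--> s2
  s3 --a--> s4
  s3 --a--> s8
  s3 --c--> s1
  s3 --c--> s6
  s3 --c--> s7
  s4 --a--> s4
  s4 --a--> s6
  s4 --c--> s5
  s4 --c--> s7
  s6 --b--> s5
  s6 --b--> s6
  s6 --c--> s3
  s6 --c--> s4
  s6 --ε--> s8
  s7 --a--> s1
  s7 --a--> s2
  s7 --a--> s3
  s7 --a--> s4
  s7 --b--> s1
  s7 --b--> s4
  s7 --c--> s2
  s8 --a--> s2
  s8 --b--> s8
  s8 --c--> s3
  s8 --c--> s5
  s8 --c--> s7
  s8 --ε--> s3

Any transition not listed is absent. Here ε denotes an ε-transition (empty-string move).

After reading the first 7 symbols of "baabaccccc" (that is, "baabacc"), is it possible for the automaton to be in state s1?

Start in {s1}.
Read 'b': s1→{s1, s7}; now {s1, s7}.
Read 'a': s1→{s4, s5}, s7→{s1, s2, s3, s4}; now {s1, s2, s3, s4, s5}.
Read 'a': s1→{s4, s5}, s2→∅, s3→{s1, s2, s4, s8}, s4→{s4, s6}, s5→∅; union {s1, s2, s4, s5, s6, s8}; ε-closure = {s1, s2, s3, s4, s5, s6, s8}.
Read 'b': s1→{s1, s7}, s2→{s3, s7}, s3→∅, s4→∅, s5→∅, s6→{s5, s6}, s8→{s8}; now {s1, s3, s5, s6, s7, s8}.
Read 'a': s1→{s4, s5}, s3→{s1, s2, s4, s8}, s5→∅, s6→∅, s7→{s1, s2, s3, s4}, s8→{s2}; now {s1, s2, s3, s4, s5, s8}.
Read 'c': s1→{s3, s8}, s2→∅, s3→{s1, s6, s7}, s4→{s5, s7}, s5→∅, s8→{s3, s5, s7}; now {s1, s3, s5, s6, s7, s8}.
Read 'c': s1→{s3, s8}, s3→{s1, s6, s7}, s5→∅, s6→{s3, s4}, s7→{s2}, s8→{s3, s5, s7}; now {s1, s2, s3, s4, s5, s6, s7, s8}.
State s1 is in {s1, s2, s3, s4, s5, s6, s7, s8}.

Yes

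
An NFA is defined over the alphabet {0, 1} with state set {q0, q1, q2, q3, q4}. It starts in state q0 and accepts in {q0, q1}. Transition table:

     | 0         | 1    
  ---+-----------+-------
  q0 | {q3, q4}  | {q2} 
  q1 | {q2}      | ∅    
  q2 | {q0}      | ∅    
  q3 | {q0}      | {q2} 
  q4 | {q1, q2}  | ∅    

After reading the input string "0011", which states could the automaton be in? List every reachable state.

Start in {q0}.
Read '0': {q0} → {q3, q4}.
Read '0': {q3, q4} → {q0, q1, q2}.
Read '1': {q0, q1, q2} → {q2}.
Read '1': {q2} → ∅.

∅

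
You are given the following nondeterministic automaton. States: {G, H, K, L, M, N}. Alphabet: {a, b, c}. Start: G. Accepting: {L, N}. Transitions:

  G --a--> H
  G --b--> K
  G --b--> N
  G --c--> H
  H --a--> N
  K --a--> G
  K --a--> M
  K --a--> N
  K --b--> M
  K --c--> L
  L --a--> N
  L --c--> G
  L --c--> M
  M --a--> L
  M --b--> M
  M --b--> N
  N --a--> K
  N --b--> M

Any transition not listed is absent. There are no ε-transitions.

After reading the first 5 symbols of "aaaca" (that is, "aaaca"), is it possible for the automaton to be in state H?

No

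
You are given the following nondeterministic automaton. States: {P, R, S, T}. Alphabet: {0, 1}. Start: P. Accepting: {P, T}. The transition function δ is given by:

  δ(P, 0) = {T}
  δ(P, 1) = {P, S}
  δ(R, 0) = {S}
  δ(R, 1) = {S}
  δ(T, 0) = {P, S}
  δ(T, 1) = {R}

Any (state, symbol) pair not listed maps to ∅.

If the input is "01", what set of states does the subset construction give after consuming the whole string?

Start in {P}.
Read '0': P→{T}; now {T}.
Read '1': T→{R}; now {R}.

{R}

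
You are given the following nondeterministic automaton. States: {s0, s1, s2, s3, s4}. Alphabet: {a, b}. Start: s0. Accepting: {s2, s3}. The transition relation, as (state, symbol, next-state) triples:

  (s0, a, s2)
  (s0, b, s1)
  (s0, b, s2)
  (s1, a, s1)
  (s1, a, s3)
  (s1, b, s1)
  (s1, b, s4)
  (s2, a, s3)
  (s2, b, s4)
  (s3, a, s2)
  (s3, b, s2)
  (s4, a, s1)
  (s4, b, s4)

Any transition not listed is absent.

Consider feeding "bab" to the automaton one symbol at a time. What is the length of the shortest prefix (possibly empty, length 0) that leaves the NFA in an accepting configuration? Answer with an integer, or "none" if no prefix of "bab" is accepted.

1

Start in {s0}.
Read 'b': {s0} → {s1, s2}.
None of the earlier sets intersect F, but {s1, s2} does.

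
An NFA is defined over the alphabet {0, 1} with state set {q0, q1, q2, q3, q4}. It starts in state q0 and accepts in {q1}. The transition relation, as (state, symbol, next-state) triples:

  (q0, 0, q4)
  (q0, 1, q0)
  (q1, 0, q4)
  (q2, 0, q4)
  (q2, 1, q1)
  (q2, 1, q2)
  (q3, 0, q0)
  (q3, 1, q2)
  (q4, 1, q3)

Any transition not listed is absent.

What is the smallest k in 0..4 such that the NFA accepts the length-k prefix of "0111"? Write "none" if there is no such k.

4

Start in {q0}.
Read '0': {q0} → {q4}.
Read '1': {q4} → {q3}.
Read '1': {q3} → {q2}.
Read '1': {q2} → {q1, q2}.
None of the earlier sets intersect F, but {q1, q2} does.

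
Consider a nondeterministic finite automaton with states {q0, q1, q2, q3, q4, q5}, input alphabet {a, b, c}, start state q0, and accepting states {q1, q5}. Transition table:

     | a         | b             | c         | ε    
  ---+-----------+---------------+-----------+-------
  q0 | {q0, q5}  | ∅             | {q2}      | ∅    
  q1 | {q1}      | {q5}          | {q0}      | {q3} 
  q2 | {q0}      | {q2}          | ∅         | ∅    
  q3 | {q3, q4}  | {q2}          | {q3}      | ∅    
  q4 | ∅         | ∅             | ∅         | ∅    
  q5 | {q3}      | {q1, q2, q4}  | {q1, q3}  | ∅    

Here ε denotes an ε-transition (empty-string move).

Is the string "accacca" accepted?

Start in {q0}.
Read 'a': {q0} → {q0, q5}.
Read 'c': {q0, q5} → {q1, q2, q3}.
Read 'c': {q1, q2, q3} → {q0, q3}.
Read 'a': {q0, q3} → {q0, q3, q4, q5}.
Read 'c': {q0, q3, q4, q5} → {q1, q2, q3}.
Read 'c': {q1, q2, q3} → {q0, q3}.
Read 'a': {q0, q3} → {q0, q3, q4, q5}.
The final set {q0, q3, q4, q5} contains the accepting state q5.

Yes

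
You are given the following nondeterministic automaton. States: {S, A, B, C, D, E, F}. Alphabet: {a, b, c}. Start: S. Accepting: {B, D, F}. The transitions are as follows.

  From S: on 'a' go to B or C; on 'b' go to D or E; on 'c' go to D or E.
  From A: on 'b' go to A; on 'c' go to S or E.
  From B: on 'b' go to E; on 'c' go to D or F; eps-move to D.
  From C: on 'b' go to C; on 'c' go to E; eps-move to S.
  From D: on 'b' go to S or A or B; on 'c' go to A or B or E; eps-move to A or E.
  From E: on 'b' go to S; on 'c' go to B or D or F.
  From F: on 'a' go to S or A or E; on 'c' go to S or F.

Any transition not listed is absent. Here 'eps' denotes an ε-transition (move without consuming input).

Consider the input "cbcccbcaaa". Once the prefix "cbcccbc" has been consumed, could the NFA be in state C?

No

Start in {S}.
Read 'c': {S} → {A, D, E}.
Read 'b': {A, D, E} → {S, A, B, D, E}.
Read 'c': {S, A, B, D, E} → {S, A, B, D, E, F}.
Read 'c': {S, A, B, D, E, F} → {S, A, B, D, E, F}.
Read 'c': {S, A, B, D, E, F} → {S, A, B, D, E, F}.
Read 'b': {S, A, B, D, E, F} → {S, A, B, D, E}.
Read 'c': {S, A, B, D, E} → {S, A, B, D, E, F}.
State C is not in {S, A, B, D, E, F}.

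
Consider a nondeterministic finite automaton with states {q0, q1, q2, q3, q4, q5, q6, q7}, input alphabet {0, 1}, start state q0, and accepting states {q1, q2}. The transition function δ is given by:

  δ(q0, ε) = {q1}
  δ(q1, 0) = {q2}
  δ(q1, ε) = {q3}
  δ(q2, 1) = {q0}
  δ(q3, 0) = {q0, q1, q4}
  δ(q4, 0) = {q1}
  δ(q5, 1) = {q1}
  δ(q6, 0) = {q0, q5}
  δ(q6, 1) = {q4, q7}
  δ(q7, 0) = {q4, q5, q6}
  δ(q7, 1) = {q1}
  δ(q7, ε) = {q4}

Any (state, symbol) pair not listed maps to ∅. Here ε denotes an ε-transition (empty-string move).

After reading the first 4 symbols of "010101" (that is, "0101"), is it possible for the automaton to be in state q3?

Yes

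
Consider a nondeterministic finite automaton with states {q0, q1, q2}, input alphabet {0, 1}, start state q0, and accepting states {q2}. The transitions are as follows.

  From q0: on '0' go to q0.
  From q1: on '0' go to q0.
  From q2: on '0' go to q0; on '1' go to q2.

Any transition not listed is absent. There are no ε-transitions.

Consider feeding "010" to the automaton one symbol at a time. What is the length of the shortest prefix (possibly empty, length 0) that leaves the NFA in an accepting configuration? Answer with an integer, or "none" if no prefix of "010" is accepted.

Start in {q0}.
Read '0': {q0} → {q0}.
Read '1': {q0} → ∅.
The set is empty and remains empty for the remaining 1 symbol.
No reachable set along the way intersects F.

none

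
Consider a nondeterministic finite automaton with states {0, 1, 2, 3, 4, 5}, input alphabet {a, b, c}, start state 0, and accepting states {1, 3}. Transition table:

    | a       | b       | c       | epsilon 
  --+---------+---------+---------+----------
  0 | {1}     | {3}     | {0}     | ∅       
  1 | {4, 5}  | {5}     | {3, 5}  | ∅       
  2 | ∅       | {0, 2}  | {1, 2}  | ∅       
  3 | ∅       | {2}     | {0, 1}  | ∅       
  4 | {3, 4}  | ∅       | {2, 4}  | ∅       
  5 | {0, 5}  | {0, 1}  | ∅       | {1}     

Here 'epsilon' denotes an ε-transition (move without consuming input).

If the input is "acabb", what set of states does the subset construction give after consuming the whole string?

{0, 1, 2, 3, 5}

Start in {0}.
Read 'a': 0→{1}; now {1}.
Read 'c': 1→{3, 5}; union {3, 5}; ε-closure = {1, 3, 5}.
Read 'a': 1→{4, 5}, 3→∅, 5→{0, 5}; union {0, 4, 5}; ε-closure = {0, 1, 4, 5}.
Read 'b': 0→{3}, 1→{5}, 4→∅, 5→{0, 1}; now {0, 1, 3, 5}.
Read 'b': 0→{3}, 1→{5}, 3→{2}, 5→{0, 1}; now {0, 1, 2, 3, 5}.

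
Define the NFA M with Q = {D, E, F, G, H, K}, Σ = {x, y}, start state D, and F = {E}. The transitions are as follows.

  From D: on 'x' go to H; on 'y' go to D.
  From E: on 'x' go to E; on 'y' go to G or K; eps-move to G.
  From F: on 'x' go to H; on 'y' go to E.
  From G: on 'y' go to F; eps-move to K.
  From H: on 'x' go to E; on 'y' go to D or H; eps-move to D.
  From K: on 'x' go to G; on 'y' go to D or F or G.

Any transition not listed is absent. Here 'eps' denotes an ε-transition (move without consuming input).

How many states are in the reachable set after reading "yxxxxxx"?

5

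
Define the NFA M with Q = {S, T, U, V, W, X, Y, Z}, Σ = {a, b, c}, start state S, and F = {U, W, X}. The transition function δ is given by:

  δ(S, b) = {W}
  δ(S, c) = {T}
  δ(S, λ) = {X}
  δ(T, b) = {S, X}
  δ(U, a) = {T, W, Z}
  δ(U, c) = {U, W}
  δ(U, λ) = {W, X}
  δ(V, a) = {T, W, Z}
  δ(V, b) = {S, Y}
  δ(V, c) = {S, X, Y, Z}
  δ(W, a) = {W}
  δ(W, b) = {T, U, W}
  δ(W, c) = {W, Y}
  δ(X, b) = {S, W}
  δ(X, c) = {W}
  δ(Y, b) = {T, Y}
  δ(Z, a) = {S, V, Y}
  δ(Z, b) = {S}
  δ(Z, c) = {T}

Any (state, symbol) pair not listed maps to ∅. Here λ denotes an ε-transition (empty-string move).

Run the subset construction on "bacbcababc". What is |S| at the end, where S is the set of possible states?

5

Start: ε-closure({S}) = {S, X}.
Read 'b': S→{W}, X→{S, W}; union {S, W}; ε-closure = {S, W, X}.
Read 'a': S→∅, W→{W}, X→∅; now {W}.
Read 'c': W→{W, Y}; now {W, Y}.
Read 'b': W→{T, U, W}, Y→{T, Y}; union {T, U, W, Y}; ε-closure = {T, U, W, X, Y}.
Read 'c': T→∅, U→{U, W}, W→{W, Y}, X→{W}, Y→∅; union {U, W, Y}; ε-closure = {U, W, X, Y}.
Read 'a': U→{T, W, Z}, W→{W}, X→∅, Y→∅; now {T, W, Z}.
Read 'b': T→{S, X}, W→{T, U, W}, Z→{S}; now {S, T, U, W, X}.
Read 'a': S→∅, T→∅, U→{T, W, Z}, W→{W}, X→∅; now {T, W, Z}.
Read 'b': T→{S, X}, W→{T, U, W}, Z→{S}; now {S, T, U, W, X}.
Read 'c': S→{T}, T→∅, U→{U, W}, W→{W, Y}, X→{W}; union {T, U, W, Y}; ε-closure = {T, U, W, X, Y}.
That set has 5 states.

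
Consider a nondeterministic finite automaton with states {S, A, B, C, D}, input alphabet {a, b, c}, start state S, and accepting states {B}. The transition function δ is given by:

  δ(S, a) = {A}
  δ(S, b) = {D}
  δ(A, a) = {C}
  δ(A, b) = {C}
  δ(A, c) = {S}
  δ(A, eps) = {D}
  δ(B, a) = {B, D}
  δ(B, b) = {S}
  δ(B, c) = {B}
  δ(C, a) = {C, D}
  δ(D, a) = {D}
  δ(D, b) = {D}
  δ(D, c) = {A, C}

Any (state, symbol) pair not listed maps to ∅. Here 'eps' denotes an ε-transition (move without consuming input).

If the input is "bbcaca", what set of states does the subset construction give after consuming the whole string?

Start in {S}.
Read 'b': S→{D}; now {D}.
Read 'b': D→{D}; now {D}.
Read 'c': D→{A, C}; union {A, C}; ε-closure = {A, C, D}.
Read 'a': A→{C}, C→{C, D}, D→{D}; now {C, D}.
Read 'c': C→∅, D→{A, C}; union {A, C}; ε-closure = {A, C, D}.
Read 'a': A→{C}, C→{C, D}, D→{D}; now {C, D}.

{C, D}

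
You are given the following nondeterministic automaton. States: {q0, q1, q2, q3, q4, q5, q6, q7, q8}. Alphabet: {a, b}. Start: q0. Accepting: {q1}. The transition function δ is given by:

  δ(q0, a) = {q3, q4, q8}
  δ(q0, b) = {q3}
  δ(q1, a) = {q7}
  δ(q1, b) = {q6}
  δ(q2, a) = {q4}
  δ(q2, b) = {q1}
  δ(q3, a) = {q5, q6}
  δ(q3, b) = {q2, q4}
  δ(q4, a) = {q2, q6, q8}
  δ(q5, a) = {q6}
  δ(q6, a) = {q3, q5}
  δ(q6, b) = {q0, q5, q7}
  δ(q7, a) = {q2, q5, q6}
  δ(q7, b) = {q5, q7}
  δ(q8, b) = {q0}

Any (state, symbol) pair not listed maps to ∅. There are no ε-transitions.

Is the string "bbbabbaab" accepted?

Start in {q0}.
Read 'b': q0→{q3}; now {q3}.
Read 'b': q3→{q2, q4}; now {q2, q4}.
Read 'b': q2→{q1}, q4→∅; now {q1}.
Read 'a': q1→{q7}; now {q7}.
Read 'b': q7→{q5, q7}; now {q5, q7}.
Read 'b': q5→∅, q7→{q5, q7}; now {q5, q7}.
Read 'a': q5→{q6}, q7→{q2, q5, q6}; now {q2, q5, q6}.
Read 'a': q2→{q4}, q5→{q6}, q6→{q3, q5}; now {q3, q4, q5, q6}.
Read 'b': q3→{q2, q4}, q4→∅, q5→∅, q6→{q0, q5, q7}; now {q0, q2, q4, q5, q7}.
The final set {q0, q2, q4, q5, q7} contains no accepting state.

No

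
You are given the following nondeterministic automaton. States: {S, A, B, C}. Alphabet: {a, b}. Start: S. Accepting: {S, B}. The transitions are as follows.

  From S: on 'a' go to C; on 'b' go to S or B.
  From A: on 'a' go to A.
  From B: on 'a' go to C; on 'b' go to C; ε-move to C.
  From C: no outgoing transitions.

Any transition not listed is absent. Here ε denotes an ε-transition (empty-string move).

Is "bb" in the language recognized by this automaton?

Yes

Start in {S}.
Read 'b': S→{S, B}; union {S, B}; ε-closure = {S, B, C}.
Read 'b': S→{S, B}, B→{C}, C→∅; now {S, B, C}.
The final set {S, B, C} contains the accepting states S, B.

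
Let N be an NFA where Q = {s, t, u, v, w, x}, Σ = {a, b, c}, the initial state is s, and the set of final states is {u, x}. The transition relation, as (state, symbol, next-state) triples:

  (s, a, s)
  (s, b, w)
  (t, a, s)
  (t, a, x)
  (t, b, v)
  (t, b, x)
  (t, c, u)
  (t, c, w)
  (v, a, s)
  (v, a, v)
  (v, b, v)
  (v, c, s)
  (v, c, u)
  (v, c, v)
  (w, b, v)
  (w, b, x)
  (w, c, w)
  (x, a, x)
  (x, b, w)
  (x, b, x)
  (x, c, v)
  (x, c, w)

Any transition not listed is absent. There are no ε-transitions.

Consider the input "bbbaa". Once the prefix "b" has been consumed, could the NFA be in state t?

Start in {s}.
Read 'b': {s} → {w}.
State t is not in {w}.

No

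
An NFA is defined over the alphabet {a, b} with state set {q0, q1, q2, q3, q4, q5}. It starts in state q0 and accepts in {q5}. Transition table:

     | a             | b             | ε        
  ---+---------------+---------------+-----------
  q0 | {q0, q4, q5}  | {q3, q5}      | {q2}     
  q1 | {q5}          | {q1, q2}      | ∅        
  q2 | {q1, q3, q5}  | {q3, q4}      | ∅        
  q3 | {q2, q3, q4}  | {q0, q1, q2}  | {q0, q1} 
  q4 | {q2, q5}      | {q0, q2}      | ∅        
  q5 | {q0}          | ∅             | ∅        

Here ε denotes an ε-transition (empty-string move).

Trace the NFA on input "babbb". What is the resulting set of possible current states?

{q0, q1, q2, q3, q4, q5}

Start: ε-closure({q0}) = {q0, q2}.
Read 'b': {q0, q2} → {q0, q1, q2, q3, q4, q5}.
Read 'a': {q0, q1, q2, q3, q4, q5} → {q0, q1, q2, q3, q4, q5}.
Read 'b': {q0, q1, q2, q3, q4, q5} → {q0, q1, q2, q3, q4, q5}.
Read 'b': {q0, q1, q2, q3, q4, q5} → {q0, q1, q2, q3, q4, q5}.
Read 'b': {q0, q1, q2, q3, q4, q5} → {q0, q1, q2, q3, q4, q5}.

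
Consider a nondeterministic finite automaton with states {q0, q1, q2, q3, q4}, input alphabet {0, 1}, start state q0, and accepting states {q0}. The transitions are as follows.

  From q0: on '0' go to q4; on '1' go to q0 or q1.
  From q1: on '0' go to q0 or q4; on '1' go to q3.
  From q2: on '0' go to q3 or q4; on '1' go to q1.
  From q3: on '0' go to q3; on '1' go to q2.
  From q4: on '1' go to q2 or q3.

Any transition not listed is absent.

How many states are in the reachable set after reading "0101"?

2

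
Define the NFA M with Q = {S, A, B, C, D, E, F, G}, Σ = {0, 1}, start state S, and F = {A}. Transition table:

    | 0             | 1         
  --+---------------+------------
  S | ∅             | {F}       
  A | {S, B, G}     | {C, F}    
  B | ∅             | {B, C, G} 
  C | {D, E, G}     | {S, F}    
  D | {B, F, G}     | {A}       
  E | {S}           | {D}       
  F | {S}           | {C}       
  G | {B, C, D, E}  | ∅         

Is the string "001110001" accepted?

Start in {S}.
Read '0': S→∅; now ∅.
The set is empty and remains empty for the remaining 8 symbols.
The final set ∅ contains no accepting state.

No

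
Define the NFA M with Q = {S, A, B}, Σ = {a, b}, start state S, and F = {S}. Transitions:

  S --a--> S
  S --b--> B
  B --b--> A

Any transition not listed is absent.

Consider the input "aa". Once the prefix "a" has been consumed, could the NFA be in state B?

No

Start in {S}.
Read 'a': S→{S}; now {S}.
State B is not in {S}.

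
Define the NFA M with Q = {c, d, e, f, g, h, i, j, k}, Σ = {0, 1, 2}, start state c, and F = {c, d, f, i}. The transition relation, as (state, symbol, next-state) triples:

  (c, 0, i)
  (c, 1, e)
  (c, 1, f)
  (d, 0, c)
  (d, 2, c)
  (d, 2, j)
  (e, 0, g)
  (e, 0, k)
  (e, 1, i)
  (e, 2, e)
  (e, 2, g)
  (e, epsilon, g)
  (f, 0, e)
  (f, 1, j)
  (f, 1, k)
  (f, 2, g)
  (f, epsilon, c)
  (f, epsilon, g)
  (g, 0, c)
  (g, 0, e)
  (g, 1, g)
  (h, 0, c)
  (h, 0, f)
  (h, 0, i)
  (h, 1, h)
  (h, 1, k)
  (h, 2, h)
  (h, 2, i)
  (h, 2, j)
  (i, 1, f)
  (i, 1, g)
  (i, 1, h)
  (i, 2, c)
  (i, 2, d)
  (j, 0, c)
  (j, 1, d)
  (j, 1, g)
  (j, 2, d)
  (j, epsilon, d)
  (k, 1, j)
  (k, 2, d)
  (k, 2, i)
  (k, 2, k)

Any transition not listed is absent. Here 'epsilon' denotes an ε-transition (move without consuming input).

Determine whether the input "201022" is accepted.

No

Start in {c}.
Read '2': {c} → ∅.
The set is empty and remains empty for the remaining 5 symbols.
The final set ∅ contains no accepting state.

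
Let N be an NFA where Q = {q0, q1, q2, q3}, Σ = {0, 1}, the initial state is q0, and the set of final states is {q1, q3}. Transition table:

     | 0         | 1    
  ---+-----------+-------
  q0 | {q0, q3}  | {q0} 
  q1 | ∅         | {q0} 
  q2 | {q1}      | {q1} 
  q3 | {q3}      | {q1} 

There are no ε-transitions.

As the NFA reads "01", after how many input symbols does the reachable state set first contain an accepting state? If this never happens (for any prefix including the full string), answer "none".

1

Start in {q0}.
Read '0': q0→{q0, q3}; now {q0, q3}.
None of the earlier sets intersect F, but {q0, q3} does.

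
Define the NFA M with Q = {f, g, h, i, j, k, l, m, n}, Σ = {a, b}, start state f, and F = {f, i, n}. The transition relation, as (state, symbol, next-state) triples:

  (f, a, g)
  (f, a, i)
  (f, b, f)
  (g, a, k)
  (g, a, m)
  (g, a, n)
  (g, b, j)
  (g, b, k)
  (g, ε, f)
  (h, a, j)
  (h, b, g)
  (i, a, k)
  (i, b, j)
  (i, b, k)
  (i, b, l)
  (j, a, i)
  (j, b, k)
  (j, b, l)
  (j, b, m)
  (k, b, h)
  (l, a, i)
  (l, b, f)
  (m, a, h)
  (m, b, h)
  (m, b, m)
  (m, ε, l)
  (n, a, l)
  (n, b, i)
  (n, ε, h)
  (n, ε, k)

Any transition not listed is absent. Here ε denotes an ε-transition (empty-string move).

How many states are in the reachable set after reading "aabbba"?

9

Start in {f}.
Read 'a': {f} → {f, g, i}.
Read 'a': {f, g, i} → {f, g, h, i, k, l, m, n}.
Read 'b': {f, g, h, i, k, l, m, n} → {f, g, h, i, j, k, l, m}.
Read 'b': {f, g, h, i, j, k, l, m} → {f, g, h, j, k, l, m}.
Read 'b': {f, g, h, j, k, l, m} → {f, g, h, j, k, l, m}.
Read 'a': {f, g, h, j, k, l, m} → {f, g, h, i, j, k, l, m, n}.
That set has 9 states.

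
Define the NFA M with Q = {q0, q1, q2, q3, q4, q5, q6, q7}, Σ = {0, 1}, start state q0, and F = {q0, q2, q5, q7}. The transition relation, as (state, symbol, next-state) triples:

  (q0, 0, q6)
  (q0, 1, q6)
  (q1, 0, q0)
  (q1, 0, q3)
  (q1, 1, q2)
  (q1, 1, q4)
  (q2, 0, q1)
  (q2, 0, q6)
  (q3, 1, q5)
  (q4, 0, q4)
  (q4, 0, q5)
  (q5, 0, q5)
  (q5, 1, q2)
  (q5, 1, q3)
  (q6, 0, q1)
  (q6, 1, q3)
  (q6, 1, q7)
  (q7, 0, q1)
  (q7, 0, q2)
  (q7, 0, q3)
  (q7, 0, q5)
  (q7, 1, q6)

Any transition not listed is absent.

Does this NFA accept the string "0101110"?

Yes

Start in {q0}.
Read '0': q0→{q6}; now {q6}.
Read '1': q6→{q3, q7}; now {q3, q7}.
Read '0': q3→∅, q7→{q1, q2, q3, q5}; now {q1, q2, q3, q5}.
Read '1': q1→{q2, q4}, q2→∅, q3→{q5}, q5→{q2, q3}; now {q2, q3, q4, q5}.
Read '1': q2→∅, q3→{q5}, q4→∅, q5→{q2, q3}; now {q2, q3, q5}.
Read '1': q2→∅, q3→{q5}, q5→{q2, q3}; now {q2, q3, q5}.
Read '0': q2→{q1, q6}, q3→∅, q5→{q5}; now {q1, q5, q6}.
The final set {q1, q5, q6} contains the accepting state q5.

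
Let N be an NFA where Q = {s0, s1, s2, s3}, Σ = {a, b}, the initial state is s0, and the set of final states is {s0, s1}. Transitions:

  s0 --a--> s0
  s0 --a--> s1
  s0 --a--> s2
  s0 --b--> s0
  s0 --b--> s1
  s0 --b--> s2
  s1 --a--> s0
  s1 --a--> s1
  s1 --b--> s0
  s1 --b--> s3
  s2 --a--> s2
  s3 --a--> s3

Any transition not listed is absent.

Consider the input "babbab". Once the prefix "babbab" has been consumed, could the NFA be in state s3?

Start in {s0}.
Read 'b': {s0} → {s0, s1, s2}.
Read 'a': {s0, s1, s2} → {s0, s1, s2}.
Read 'b': {s0, s1, s2} → {s0, s1, s2, s3}.
Read 'b': {s0, s1, s2, s3} → {s0, s1, s2, s3}.
Read 'a': {s0, s1, s2, s3} → {s0, s1, s2, s3}.
Read 'b': {s0, s1, s2, s3} → {s0, s1, s2, s3}.
State s3 is in {s0, s1, s2, s3}.

Yes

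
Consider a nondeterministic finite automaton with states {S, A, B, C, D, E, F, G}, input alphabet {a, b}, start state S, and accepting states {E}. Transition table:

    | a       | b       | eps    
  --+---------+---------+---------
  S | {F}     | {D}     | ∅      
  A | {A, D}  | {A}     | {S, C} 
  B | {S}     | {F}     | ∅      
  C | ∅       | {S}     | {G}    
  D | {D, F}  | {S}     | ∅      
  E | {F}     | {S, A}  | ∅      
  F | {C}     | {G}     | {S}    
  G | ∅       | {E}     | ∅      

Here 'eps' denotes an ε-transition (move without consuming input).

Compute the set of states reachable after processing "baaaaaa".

{S, C, D, F, G}

Start in {S}.
Read 'b': S→{D}; now {D}.
Read 'a': D→{D, F}; union {D, F}; ε-closure = {S, D, F}.
Read 'a': S→{F}, D→{D, F}, F→{C}; union {C, D, F}; ε-closure = {S, C, D, F, G}.
Read 'a': S→{F}, C→∅, D→{D, F}, F→{C}, G→∅; union {C, D, F}; ε-closure = {S, C, D, F, G}.
Read 'a': S→{F}, C→∅, D→{D, F}, F→{C}, G→∅; union {C, D, F}; ε-closure = {S, C, D, F, G}.
Read 'a': S→{F}, C→∅, D→{D, F}, F→{C}, G→∅; union {C, D, F}; ε-closure = {S, C, D, F, G}.
Read 'a': S→{F}, C→∅, D→{D, F}, F→{C}, G→∅; union {C, D, F}; ε-closure = {S, C, D, F, G}.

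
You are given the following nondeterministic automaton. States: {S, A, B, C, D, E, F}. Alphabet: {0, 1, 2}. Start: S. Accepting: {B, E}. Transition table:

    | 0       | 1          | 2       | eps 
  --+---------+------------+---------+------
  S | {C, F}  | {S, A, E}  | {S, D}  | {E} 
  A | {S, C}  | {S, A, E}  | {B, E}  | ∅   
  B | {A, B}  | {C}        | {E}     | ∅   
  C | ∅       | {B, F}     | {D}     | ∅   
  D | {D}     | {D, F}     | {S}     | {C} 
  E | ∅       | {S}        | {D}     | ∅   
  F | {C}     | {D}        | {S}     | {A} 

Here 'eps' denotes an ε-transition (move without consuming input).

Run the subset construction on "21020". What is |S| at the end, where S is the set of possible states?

5

Start: ε-closure({S}) = {S, E}.
Read '2': {S, E} → {S, C, D, E}.
Read '1': {S, C, D, E} → {S, A, B, C, D, E, F}.
Read '0': {S, A, B, C, D, E, F} → {S, A, B, C, D, E, F}.
Read '2': {S, A, B, C, D, E, F} → {S, B, C, D, E}.
Read '0': {S, B, C, D, E} → {A, B, C, D, F}.
That set has 5 states.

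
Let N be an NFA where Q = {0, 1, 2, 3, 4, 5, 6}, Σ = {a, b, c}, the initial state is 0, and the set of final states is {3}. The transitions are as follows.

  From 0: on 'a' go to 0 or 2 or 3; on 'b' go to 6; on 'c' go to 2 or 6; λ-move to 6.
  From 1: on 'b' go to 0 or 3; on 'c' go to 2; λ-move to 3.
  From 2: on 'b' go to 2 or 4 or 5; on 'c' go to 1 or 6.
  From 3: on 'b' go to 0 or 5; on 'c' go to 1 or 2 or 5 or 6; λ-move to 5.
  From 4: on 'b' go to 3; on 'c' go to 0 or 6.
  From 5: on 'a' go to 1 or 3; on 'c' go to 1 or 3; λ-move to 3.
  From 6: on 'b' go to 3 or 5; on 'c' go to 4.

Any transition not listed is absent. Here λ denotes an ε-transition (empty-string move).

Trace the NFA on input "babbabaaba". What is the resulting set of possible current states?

{0, 1, 2, 3, 5, 6}

Start: ε-closure({0}) = {0, 6}.
Read 'b': 0→{6}, 6→{3, 5}; now {3, 5, 6}.
Read 'a': 3→∅, 5→{1, 3}, 6→∅; union {1, 3}; ε-closure = {1, 3, 5}.
Read 'b': 1→{0, 3}, 3→{0, 5}, 5→∅; union {0, 3, 5}; ε-closure = {0, 3, 5, 6}.
Read 'b': 0→{6}, 3→{0, 5}, 5→∅, 6→{3, 5}; now {0, 3, 5, 6}.
Read 'a': 0→{0, 2, 3}, 3→∅, 5→{1, 3}, 6→∅; union {0, 1, 2, 3}; ε-closure = {0, 1, 2, 3, 5, 6}.
Read 'b': 0→{6}, 1→{0, 3}, 2→{2, 4, 5}, 3→{0, 5}, 5→∅, 6→{3, 5}; now {0, 2, 3, 4, 5, 6}.
Read 'a': 0→{0, 2, 3}, 2→∅, 3→∅, 4→∅, 5→{1, 3}, 6→∅; union {0, 1, 2, 3}; ε-closure = {0, 1, 2, 3, 5, 6}.
Read 'a': 0→{0, 2, 3}, 1→∅, 2→∅, 3→∅, 5→{1, 3}, 6→∅; union {0, 1, 2, 3}; ε-closure = {0, 1, 2, 3, 5, 6}.
Read 'b': 0→{6}, 1→{0, 3}, 2→{2, 4, 5}, 3→{0, 5}, 5→∅, 6→{3, 5}; now {0, 2, 3, 4, 5, 6}.
Read 'a': 0→{0, 2, 3}, 2→∅, 3→∅, 4→∅, 5→{1, 3}, 6→∅; union {0, 1, 2, 3}; ε-closure = {0, 1, 2, 3, 5, 6}.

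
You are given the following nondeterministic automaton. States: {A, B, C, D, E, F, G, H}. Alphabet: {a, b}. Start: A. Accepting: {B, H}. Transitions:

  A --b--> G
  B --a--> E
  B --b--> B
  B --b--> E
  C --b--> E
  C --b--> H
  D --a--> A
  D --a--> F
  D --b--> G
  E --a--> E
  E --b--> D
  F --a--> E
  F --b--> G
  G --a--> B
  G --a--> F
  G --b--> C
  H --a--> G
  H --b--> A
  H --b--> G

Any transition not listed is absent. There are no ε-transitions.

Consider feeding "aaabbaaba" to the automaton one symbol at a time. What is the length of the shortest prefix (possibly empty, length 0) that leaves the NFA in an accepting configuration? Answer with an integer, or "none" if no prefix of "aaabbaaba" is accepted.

Start in {A}.
Read 'a': {A} → ∅.
The set is empty and remains empty for the remaining 8 symbols.
No reachable set along the way intersects F.

none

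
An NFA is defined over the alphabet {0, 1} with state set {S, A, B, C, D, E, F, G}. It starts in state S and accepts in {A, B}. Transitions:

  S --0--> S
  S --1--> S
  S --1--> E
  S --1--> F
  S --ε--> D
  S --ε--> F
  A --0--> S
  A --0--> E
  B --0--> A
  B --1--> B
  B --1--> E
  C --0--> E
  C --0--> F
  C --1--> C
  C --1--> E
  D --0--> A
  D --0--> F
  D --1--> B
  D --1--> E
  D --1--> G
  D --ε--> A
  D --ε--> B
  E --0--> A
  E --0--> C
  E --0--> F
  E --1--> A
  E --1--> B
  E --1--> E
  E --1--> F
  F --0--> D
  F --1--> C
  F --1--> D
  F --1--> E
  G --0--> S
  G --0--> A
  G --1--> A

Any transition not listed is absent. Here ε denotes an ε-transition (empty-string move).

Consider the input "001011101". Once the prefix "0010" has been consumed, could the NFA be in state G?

Start: ε-closure({S}) = {S, A, B, D, F}.
Read '0': {S, A, B, D, F} → {S, A, B, D, E, F}.
Read '0': {S, A, B, D, E, F} → {S, A, B, C, D, E, F}.
Read '1': {S, A, B, C, D, E, F} → {S, A, B, C, D, E, F, G}.
Read '0': {S, A, B, C, D, E, F, G} → {S, A, B, C, D, E, F}.
State G is not in {S, A, B, C, D, E, F}.

No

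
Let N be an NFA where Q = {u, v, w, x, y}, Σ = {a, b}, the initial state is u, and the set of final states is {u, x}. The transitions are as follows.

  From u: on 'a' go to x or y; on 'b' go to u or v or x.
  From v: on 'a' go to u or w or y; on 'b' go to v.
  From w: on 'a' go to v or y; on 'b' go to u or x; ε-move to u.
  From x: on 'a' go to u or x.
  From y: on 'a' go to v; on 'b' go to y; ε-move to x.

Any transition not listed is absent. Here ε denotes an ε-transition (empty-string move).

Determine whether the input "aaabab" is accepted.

Start in {u}.
Read 'a': {u} → {x, y}.
Read 'a': {x, y} → {u, v, x}.
Read 'a': {u, v, x} → {u, w, x, y}.
Read 'b': {u, w, x, y} → {u, v, x, y}.
Read 'a': {u, v, x, y} → {u, v, w, x, y}.
Read 'b': {u, v, w, x, y} → {u, v, x, y}.
The final set {u, v, x, y} contains the accepting states u, x.

Yes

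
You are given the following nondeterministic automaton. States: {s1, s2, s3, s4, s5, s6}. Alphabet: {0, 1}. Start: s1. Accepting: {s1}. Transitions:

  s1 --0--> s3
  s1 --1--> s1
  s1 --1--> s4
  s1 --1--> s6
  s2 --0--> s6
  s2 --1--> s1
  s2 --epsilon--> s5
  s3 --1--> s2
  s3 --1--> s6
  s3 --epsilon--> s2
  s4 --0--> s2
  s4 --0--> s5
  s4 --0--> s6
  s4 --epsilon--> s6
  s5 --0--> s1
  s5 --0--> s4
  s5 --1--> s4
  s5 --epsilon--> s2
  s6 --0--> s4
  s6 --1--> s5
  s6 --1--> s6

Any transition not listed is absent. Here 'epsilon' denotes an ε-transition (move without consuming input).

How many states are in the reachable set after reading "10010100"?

6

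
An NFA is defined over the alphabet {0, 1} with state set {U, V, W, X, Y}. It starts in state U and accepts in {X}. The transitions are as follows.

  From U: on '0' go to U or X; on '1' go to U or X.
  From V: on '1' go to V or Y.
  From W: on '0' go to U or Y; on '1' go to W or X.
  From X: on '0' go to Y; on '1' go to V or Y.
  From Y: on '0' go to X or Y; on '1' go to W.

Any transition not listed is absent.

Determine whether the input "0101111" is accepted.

Yes

Start in {U}.
Read '0': U→{U, X}; now {U, X}.
Read '1': U→{U, X}, X→{V, Y}; now {U, V, X, Y}.
Read '0': U→{U, X}, V→∅, X→{Y}, Y→{X, Y}; now {U, X, Y}.
Read '1': U→{U, X}, X→{V, Y}, Y→{W}; now {U, V, W, X, Y}.
Read '1': U→{U, X}, V→{V, Y}, W→{W, X}, X→{V, Y}, Y→{W}; now {U, V, W, X, Y}.
Read '1': U→{U, X}, V→{V, Y}, W→{W, X}, X→{V, Y}, Y→{W}; now {U, V, W, X, Y}.
Read '1': U→{U, X}, V→{V, Y}, W→{W, X}, X→{V, Y}, Y→{W}; now {U, V, W, X, Y}.
The final set {U, V, W, X, Y} contains the accepting state X.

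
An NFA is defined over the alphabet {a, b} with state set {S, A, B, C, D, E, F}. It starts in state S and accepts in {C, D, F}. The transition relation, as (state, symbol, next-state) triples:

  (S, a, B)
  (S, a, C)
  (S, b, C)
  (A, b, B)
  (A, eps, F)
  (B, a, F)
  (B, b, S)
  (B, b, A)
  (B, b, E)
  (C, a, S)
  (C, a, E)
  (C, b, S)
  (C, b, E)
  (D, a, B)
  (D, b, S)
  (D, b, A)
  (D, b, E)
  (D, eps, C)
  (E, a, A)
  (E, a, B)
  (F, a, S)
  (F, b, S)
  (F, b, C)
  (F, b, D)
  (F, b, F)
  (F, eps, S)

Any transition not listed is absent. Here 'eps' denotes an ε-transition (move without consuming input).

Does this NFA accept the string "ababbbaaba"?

Yes

Start in {S}.
Read 'a': {S} → {B, C}.
Read 'b': {B, C} → {S, A, E, F}.
Read 'a': {S, A, E, F} → {S, A, B, C, F}.
Read 'b': {S, A, B, C, F} → {S, A, B, C, D, E, F}.
Read 'b': {S, A, B, C, D, E, F} → {S, A, B, C, D, E, F}.
Read 'b': {S, A, B, C, D, E, F} → {S, A, B, C, D, E, F}.
Read 'a': {S, A, B, C, D, E, F} → {S, A, B, C, E, F}.
Read 'a': {S, A, B, C, E, F} → {S, A, B, C, E, F}.
Read 'b': {S, A, B, C, E, F} → {S, A, B, C, D, E, F}.
Read 'a': {S, A, B, C, D, E, F} → {S, A, B, C, E, F}.
The final set {S, A, B, C, E, F} contains the accepting states C, F.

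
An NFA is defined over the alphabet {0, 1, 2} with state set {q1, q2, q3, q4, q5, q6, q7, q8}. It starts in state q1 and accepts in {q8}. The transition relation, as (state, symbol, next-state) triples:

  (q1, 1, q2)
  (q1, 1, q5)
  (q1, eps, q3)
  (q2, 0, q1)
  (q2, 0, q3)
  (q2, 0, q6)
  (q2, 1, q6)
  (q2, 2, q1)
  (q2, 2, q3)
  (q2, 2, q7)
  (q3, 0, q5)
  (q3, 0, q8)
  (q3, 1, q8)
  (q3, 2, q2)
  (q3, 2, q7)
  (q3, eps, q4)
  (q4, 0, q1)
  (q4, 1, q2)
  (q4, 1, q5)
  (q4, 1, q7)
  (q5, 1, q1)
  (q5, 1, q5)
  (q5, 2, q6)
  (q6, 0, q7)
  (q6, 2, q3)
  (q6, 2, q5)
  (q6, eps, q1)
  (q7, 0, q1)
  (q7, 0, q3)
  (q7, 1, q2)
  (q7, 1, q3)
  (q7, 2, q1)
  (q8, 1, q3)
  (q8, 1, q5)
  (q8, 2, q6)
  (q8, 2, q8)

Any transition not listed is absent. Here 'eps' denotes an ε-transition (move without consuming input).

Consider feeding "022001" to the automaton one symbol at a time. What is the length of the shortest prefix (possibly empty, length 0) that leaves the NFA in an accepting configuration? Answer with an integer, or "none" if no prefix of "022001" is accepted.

1

Start: ε-closure({q1}) = {q1, q3, q4}.
Read '0': q1→∅, q3→{q5, q8}, q4→{q1}; union {q1, q5, q8}; ε-closure = {q1, q3, q4, q5, q8}.
None of the earlier sets intersect F, but {q1, q3, q4, q5, q8} does.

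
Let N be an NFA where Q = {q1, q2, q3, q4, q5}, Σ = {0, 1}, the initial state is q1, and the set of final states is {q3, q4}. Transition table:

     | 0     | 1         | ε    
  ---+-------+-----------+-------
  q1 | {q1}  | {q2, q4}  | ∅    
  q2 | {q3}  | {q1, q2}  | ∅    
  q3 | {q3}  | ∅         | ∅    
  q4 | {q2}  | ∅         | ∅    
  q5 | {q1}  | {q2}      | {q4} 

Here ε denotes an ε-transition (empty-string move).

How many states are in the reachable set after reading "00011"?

Start in {q1}.
Read '0': {q1} → {q1}.
Read '0': {q1} → {q1}.
Read '0': {q1} → {q1}.
Read '1': {q1} → {q2, q4}.
Read '1': {q2, q4} → {q1, q2}.
That set has 2 states.

2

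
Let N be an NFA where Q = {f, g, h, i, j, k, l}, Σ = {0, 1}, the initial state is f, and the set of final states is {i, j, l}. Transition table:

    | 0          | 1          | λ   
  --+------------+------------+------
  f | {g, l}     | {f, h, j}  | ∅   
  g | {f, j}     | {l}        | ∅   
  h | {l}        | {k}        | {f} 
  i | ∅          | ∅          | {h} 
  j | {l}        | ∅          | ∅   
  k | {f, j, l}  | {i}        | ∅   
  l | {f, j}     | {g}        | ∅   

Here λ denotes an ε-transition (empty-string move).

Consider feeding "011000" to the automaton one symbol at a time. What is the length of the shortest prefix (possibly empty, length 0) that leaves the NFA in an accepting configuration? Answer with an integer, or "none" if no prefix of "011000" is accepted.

Start in {f}.
Read '0': {f} → {g, l}.
None of the earlier sets intersect F, but {g, l} does.

1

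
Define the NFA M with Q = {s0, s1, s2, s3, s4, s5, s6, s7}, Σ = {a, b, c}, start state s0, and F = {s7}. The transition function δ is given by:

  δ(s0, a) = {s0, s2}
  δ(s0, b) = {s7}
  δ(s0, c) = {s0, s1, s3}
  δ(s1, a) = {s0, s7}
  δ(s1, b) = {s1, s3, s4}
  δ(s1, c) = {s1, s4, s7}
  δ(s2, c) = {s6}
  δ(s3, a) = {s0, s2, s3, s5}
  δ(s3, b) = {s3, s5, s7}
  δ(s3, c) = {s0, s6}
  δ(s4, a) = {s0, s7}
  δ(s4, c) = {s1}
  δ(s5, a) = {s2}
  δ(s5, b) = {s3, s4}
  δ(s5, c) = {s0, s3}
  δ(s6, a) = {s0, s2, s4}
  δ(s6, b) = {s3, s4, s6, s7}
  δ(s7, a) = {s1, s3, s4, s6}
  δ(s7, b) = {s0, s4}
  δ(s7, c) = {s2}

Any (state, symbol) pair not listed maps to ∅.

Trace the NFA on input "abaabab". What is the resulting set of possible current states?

{s0, s1, s3, s4, s5, s6, s7}

Start in {s0}.
Read 'a': s0→{s0, s2}; now {s0, s2}.
Read 'b': s0→{s7}, s2→∅; now {s7}.
Read 'a': s7→{s1, s3, s4, s6}; now {s1, s3, s4, s6}.
Read 'a': s1→{s0, s7}, s3→{s0, s2, s3, s5}, s4→{s0, s7}, s6→{s0, s2, s4}; now {s0, s2, s3, s4, s5, s7}.
Read 'b': s0→{s7}, s2→∅, s3→{s3, s5, s7}, s4→∅, s5→{s3, s4}, s7→{s0, s4}; now {s0, s3, s4, s5, s7}.
Read 'a': s0→{s0, s2}, s3→{s0, s2, s3, s5}, s4→{s0, s7}, s5→{s2}, s7→{s1, s3, s4, s6}; now {s0, s1, s2, s3, s4, s5, s6, s7}.
Read 'b': s0→{s7}, s1→{s1, s3, s4}, s2→∅, s3→{s3, s5, s7}, s4→∅, s5→{s3, s4}, s6→{s3, s4, s6, s7}, s7→{s0, s4}; now {s0, s1, s3, s4, s5, s6, s7}.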